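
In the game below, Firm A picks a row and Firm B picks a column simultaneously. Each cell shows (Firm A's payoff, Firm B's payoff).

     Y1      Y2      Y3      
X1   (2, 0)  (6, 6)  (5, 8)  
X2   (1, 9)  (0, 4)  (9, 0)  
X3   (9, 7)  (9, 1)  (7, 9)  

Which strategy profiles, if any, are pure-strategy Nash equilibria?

There is no pure-strategy Nash equilibrium

Find each player's best response to every opponent strategy; NE are the intersections.
Firm A's best responses — vs Y1: X3 (payoff 9); vs Y2: X3 (payoff 9); vs Y3: X2 (payoff 9).
Firm B's best responses — vs X1: Y3 (payoff 8); vs X2: Y1 (payoff 9); vs X3: Y3 (payoff 9).
No cell has both players best-responding. For instance, Firm A's best reply to Y3 is X2, but against X2 Firm B prefers Y1 over Y3.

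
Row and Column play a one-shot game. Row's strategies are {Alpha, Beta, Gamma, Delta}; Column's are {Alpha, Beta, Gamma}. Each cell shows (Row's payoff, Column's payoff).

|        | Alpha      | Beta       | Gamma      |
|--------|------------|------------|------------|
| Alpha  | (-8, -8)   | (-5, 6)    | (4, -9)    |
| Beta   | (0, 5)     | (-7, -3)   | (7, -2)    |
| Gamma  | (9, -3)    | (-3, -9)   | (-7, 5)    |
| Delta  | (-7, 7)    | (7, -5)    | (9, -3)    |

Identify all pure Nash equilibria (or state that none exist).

There is no pure-strategy Nash equilibrium

Find each player's best response to every opponent strategy; NE are the intersections.
Row's best responses — vs Alpha: Gamma (payoff 9); vs Beta: Delta (payoff 7); vs Gamma: Delta (payoff 9).
Column's best responses — vs Alpha: Beta (payoff 6); vs Beta: Alpha (payoff 5); vs Gamma: Gamma (payoff 5); vs Delta: Alpha (payoff 7).
No cell has both players best-responding. For instance, Row's best reply to Gamma is Delta, but against Delta Column prefers Alpha over Gamma.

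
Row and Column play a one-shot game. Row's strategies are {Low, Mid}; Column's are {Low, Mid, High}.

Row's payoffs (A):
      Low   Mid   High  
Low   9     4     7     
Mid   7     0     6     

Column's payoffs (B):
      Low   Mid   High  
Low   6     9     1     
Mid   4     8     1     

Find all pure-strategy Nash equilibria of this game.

Find each player's best response to every opponent strategy; NE are the intersections.
Row's best responses — vs Low: Low (payoff 9); vs Mid: Low (payoff 4); vs High: Low (payoff 7).
Column's best responses — vs Low: Mid (payoff 9); vs Mid: Mid (payoff 8).
The only mutual best response is (Low, Mid); neither player gains by switching there.

(Low, Mid)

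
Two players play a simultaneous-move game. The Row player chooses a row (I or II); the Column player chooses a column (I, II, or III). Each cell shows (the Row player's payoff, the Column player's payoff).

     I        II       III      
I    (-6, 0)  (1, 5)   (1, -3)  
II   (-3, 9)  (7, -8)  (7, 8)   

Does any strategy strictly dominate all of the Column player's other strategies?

A strategy is strictly dominant if it gives the Column player a strictly higher payoff than every other strategy, against every choice by the opponent.
I is not dominant: against I, II gives 5 > 0.
II is not dominant: against II, I gives 9 > -8.
III is not dominant: against I, I gives 0 > -3.
No single strategy is best against every opponent action.

No strictly dominant strategy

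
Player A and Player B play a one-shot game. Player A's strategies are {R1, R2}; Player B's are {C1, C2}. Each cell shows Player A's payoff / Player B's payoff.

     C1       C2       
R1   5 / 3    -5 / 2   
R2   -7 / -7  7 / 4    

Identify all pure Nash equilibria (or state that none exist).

A profile is a Nash equilibrium when each player is best-responding to the other.
Player A's best responses — vs C1: R1 (payoff 5); vs C2: R2 (payoff 7).
Player B's best responses — vs R1: C1 (payoff 3); vs R2: C2 (payoff 4).
Mutual best responses occur at (R1, C1) and (R2, C2); at each, neither player gains by switching.

(R1, C1) and (R2, C2)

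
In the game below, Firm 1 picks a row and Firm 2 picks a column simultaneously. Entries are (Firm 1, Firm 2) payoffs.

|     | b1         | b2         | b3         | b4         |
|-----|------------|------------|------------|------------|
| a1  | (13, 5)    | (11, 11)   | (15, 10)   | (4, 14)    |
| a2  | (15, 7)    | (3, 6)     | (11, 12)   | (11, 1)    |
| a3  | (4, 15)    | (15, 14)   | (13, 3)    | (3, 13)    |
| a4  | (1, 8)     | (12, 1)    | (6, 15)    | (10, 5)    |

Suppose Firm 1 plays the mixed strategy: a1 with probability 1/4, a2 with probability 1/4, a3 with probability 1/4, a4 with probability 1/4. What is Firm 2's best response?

Firm 2's best reply maximizes expected payoff against the mix.
b1: (1/4)·5 + (1/4)·7 + (1/4)·15 + (1/4)·8 = 35/4
b2: (1/4)·11 + (1/4)·6 + (1/4)·14 + (1/4)·1 = 8
b3: (1/4)·10 + (1/4)·12 + (1/4)·3 + (1/4)·15 = 10
b4: (1/4)·14 + (1/4)·1 + (1/4)·13 + (1/4)·5 = 33/4
Highest expected payoff is 10, from b3.

b3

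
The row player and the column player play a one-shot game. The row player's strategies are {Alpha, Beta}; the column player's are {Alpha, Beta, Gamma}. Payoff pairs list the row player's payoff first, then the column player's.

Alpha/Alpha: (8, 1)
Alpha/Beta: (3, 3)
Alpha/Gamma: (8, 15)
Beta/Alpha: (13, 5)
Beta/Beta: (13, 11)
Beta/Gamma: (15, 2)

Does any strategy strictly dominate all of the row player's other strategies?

Check whether one of the row player's strategies beats all alternatives regardless of what the opponent does.
Beta strictly dominates: vs Alpha: 13 > 8; vs Beta: 13 > 3; vs Gamma: 15 > 8.

Beta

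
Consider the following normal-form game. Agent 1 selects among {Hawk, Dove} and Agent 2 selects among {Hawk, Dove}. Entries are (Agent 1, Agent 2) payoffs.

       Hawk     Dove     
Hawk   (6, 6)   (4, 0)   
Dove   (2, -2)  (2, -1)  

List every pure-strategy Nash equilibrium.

(Hawk, Hawk)

Find each player's best response to every opponent strategy; NE are the intersections.
Agent 1's best responses — vs Hawk: Hawk (payoff 6); vs Dove: Hawk (payoff 4).
Agent 2's best responses — vs Hawk: Hawk (payoff 6); vs Dove: Dove (payoff -1).
The only mutual best response is (Hawk, Hawk); neither player gains by switching there.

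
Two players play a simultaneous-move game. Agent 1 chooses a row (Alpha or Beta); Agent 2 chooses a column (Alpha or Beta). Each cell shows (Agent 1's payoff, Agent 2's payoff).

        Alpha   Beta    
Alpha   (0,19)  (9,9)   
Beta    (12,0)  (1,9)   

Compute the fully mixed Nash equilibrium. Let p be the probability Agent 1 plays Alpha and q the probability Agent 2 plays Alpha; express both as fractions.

Each player's mixing probability is pinned down by making the *other* player indifferent.
Agent 2 indifferent between Alpha and Beta: p·19 + (1−p)·0 = p·9 + (1−p)·9 ⟹ 0 + 19p = 9 + 0p ⟹ p = 9/19.
Agent 1 indifferent between Alpha and Beta: q·0 + (1−q)·9 = q·12 + (1−q)·1 ⟹ 9 + (-9)q = 1 + 11q ⟹ q = 2/5.

p = 9/19, q = 2/5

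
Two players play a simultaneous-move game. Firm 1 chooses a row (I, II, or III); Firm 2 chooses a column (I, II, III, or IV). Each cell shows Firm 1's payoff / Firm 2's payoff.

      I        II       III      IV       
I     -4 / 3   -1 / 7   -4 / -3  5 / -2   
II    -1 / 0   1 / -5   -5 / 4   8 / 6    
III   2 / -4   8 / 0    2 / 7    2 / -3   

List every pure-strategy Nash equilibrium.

Find each player's best response to every opponent strategy; NE are the intersections.
Firm 1's best responses — vs I: III (payoff 2); vs II: III (payoff 8); vs III: III (payoff 2); vs IV: II (payoff 8).
Firm 2's best responses — vs I: II (payoff 7); vs II: IV (payoff 6); vs III: III (payoff 7).
Mutual best responses occur at (II, IV) and (III, III); at each, neither player gains by switching.

(II, IV) and (III, III)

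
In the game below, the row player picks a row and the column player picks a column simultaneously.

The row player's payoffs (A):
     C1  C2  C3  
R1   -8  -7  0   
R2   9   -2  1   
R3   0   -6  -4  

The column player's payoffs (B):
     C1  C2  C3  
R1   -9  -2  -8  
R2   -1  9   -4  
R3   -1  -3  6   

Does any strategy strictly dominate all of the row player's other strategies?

R2

Check whether one of the row player's strategies beats all alternatives regardless of what the opponent does.
R2 strictly dominates: vs C1: 9 > each of {-8, 0}; vs C2: -2 > each of {-7, -6}; vs C3: 1 > each of {0, -4}.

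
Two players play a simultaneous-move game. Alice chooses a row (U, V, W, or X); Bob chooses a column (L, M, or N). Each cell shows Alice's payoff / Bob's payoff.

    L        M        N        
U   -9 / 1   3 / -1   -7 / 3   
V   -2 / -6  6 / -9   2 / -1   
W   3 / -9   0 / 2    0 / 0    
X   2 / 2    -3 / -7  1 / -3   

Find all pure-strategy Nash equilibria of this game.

Check mutual best responses: a cell is a NE iff neither player can gain by unilaterally deviating.
Alice's best responses — vs L: W (payoff 3); vs M: V (payoff 6); vs N: V (payoff 2).
Bob's best responses — vs U: N (payoff 3); vs V: N (payoff -1); vs W: M (payoff 2); vs X: L (payoff 2).
The only mutual best response is (V, N); neither player gains by switching there.

(V, N)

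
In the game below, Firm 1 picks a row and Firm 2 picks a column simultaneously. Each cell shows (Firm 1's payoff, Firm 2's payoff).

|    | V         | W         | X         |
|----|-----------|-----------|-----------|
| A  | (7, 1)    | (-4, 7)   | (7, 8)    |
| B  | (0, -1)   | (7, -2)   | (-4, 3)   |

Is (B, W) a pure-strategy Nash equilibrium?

Holding Firm 2 at W: Firm 1 gets 7 from B, versus -4 from A. No profitable deviation for Firm 1.
Holding Firm 1 at B: Firm 2 gets -2 from W but could get 3 by switching to X. Firm 2 has a profitable deviation.

No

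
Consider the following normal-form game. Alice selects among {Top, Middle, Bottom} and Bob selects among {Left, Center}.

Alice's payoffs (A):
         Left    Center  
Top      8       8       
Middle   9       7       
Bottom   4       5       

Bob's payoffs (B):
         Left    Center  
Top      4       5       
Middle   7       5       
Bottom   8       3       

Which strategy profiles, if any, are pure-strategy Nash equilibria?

Find each player's best response to every opponent strategy; NE are the intersections.
Alice's best responses — vs Left: Middle (payoff 9); vs Center: Top (payoff 8).
Bob's best responses — vs Top: Center (payoff 5); vs Middle: Left (payoff 7); vs Bottom: Left (payoff 8).
Mutual best responses occur at (Top, Center) and (Middle, Left); at each, neither player gains by switching.

(Top, Center) and (Middle, Left)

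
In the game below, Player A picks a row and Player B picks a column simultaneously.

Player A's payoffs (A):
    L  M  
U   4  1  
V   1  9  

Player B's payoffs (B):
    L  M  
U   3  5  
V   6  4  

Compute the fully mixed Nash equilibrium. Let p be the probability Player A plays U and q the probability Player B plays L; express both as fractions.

p = 1/2, q = 8/11

Each player's mixing probability is pinned down by making the *other* player indifferent.
Player B indifferent between L and M: p·3 + (1−p)·6 = p·5 + (1−p)·4 ⟹ 6 + (-3)p = 4 + 1p ⟹ p = 1/2.
Player A indifferent between U and V: q·4 + (1−q)·1 = q·1 + (1−q)·9 ⟹ 1 + 3q = 9 + (-8)q ⟹ q = 8/11.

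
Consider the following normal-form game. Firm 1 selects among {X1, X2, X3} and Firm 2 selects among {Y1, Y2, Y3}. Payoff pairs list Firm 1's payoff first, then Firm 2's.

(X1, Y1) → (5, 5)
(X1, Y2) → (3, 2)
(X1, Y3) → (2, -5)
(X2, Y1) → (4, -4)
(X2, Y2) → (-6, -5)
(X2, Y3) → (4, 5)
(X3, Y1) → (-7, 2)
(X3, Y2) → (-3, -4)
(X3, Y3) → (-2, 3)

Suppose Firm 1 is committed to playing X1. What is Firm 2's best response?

With Firm 1 fixed at X1, Firm 2's payoffs are: Y1 → 5, Y2 → 2, Y3 → -5.
The maximum is 5, achieved by Y1.

Y1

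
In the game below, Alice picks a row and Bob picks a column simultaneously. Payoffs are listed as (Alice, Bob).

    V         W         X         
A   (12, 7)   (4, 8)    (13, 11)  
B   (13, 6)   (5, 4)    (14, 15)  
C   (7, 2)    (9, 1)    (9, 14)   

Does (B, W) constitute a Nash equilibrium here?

No

Holding Bob at W: Alice gets 5 from B but could get 9 by switching to C. Alice has a profitable deviation.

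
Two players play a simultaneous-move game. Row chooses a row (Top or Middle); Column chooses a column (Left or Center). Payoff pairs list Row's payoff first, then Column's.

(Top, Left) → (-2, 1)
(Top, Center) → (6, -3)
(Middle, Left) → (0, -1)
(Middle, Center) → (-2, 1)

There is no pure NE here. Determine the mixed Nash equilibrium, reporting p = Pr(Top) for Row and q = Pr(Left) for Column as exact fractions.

In a mixed NE each player is indifferent between their pure strategies, so the opponent's mix sets the indifference.
Column indifferent between Left and Center: p·1 + (1−p)·(-1) = p·(-3) + (1−p)·1 ⟹ (-1) + 2p = 1 + (-4)p ⟹ p = 1/3.
Row indifferent between Top and Middle: q·(-2) + (1−q)·6 = q·0 + (1−q)·(-2) ⟹ 6 + (-8)q = (-2) + 2q ⟹ q = 4/5.

p = 1/3, q = 4/5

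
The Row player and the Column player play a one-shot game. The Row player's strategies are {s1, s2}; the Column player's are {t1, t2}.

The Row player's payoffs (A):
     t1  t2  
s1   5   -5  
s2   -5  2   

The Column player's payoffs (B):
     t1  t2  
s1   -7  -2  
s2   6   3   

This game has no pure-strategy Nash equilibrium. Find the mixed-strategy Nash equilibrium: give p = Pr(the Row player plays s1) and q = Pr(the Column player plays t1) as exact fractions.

p = 3/8, q = 7/17

Each player's mixing probability is pinned down by making the *other* player indifferent.
The Column player indifferent between t1 and t2: p·(-7) + (1−p)·6 = p·(-2) + (1−p)·3 ⟹ 6 + (-13)p = 3 + (-5)p ⟹ p = 3/8.
The Row player indifferent between s1 and s2: q·5 + (1−q)·(-5) = q·(-5) + (1−q)·2 ⟹ (-5) + 10q = 2 + (-7)q ⟹ q = 7/17.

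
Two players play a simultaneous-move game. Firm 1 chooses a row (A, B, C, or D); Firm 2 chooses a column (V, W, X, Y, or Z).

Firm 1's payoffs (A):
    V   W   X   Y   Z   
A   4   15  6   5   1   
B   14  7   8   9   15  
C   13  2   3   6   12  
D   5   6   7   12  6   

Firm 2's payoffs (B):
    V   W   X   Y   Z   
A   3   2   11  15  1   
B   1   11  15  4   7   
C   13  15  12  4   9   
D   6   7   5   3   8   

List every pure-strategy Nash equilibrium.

A profile is a Nash equilibrium when each player is best-responding to the other.
Firm 1's best responses — vs V: B (payoff 14); vs W: A (payoff 15); vs X: B (payoff 8); vs Y: D (payoff 12); vs Z: B (payoff 15).
Firm 2's best responses — vs A: Y (payoff 15); vs B: X (payoff 15); vs C: W (payoff 15); vs D: Z (payoff 8).
The only mutual best response is (B, X); neither player gains by switching there.

(B, X)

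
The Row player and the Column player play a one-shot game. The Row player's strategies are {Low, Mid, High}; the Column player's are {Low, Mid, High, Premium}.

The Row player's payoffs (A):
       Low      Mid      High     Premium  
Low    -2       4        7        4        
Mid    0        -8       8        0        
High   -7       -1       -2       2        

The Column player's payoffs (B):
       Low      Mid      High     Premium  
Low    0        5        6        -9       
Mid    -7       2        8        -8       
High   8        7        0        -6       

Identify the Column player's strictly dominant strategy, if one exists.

No strictly dominant strategy

A strategy is strictly dominant if it gives the Column player a strictly higher payoff than every other strategy, against every choice by the opponent.
Low is not dominant: against Low, Mid gives 5 > 0.
Mid is not dominant: against Low, High gives 6 > 5.
High is not dominant: against High, Low gives 8 > 0.
Premium is not dominant: against Low, Low gives 0 > -9.
No single strategy is best against every opponent action.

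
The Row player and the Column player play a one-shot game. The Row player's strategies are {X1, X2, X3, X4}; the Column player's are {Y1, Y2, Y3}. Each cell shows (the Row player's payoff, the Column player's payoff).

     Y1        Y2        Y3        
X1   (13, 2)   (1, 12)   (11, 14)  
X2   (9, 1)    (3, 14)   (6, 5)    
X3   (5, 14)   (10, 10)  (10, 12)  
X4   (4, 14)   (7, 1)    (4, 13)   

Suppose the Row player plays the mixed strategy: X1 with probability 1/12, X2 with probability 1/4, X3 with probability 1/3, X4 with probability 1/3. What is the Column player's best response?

Compute the Column player's expected payoff from each pure strategy against the given mix.
Y1: (1/12)·2 + (1/4)·1 + (1/3)·14 + (1/3)·14 = 39/4
Y2: (1/12)·12 + (1/4)·14 + (1/3)·10 + (1/3)·1 = 49/6
Y3: (1/12)·14 + (1/4)·5 + (1/3)·12 + (1/3)·13 = 43/4
Highest expected payoff is 43/4, from Y3.

Y3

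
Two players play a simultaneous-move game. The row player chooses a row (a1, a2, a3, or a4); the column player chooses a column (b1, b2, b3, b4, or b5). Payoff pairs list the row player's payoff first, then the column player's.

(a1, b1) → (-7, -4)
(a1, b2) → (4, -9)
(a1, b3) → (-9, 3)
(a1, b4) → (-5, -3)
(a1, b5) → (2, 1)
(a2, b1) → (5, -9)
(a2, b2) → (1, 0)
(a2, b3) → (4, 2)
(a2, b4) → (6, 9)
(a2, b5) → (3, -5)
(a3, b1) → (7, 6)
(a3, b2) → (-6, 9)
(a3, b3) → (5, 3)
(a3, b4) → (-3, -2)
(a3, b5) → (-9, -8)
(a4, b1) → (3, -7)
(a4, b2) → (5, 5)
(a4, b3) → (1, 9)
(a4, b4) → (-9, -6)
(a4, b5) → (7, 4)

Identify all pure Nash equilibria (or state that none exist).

Find each player's best response to every opponent strategy; NE are the intersections.
The row player's best responses — vs b1: a3 (payoff 7); vs b2: a4 (payoff 5); vs b3: a3 (payoff 5); vs b4: a2 (payoff 6); vs b5: a4 (payoff 7).
The column player's best responses — vs a1: b3 (payoff 3); vs a2: b4 (payoff 9); vs a3: b2 (payoff 9); vs a4: b3 (payoff 9).
The only mutual best response is (a2, b4); neither player gains by switching there.

(a2, b4)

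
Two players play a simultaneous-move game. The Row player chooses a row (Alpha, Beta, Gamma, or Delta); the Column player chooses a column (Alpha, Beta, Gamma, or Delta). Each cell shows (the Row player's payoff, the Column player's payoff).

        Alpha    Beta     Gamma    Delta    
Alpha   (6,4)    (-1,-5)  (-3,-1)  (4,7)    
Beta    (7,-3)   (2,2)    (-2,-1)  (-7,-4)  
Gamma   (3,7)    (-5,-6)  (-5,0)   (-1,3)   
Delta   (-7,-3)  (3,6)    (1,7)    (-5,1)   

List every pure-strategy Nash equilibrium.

(Alpha, Delta) and (Delta, Gamma)

A profile is a Nash equilibrium when each player is best-responding to the other.
The Row player's best responses — vs Alpha: Beta (payoff 7); vs Beta: Delta (payoff 3); vs Gamma: Delta (payoff 1); vs Delta: Alpha (payoff 4).
The Column player's best responses — vs Alpha: Delta (payoff 7); vs Beta: Beta (payoff 2); vs Gamma: Alpha (payoff 7); vs Delta: Gamma (payoff 7).
Mutual best responses occur at (Alpha, Delta) and (Delta, Gamma); at each, neither player gains by switching.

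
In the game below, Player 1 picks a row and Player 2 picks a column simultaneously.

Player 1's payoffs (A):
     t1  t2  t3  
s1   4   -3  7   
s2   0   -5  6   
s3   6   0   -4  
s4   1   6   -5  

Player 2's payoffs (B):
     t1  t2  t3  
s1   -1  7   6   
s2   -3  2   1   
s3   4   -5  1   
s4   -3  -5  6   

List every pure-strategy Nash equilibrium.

A profile is a Nash equilibrium when each player is best-responding to the other.
Player 1's best responses — vs t1: s3 (payoff 6); vs t2: s4 (payoff 6); vs t3: s1 (payoff 7).
Player 2's best responses — vs s1: t2 (payoff 7); vs s2: t2 (payoff 2); vs s3: t1 (payoff 4); vs s4: t3 (payoff 6).
The only mutual best response is (s3, t1); neither player gains by switching there.

(s3, t1)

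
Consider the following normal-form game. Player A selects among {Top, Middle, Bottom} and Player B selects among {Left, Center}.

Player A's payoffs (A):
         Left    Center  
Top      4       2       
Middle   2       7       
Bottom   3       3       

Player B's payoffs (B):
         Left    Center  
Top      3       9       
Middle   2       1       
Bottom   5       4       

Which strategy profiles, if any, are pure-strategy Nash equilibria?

Find each player's best response to every opponent strategy; NE are the intersections.
Player A's best responses — vs Left: Top (payoff 4); vs Center: Middle (payoff 7).
Player B's best responses — vs Top: Center (payoff 9); vs Middle: Left (payoff 2); vs Bottom: Left (payoff 5).
No cell has both players best-responding. For instance, Player A's best reply to Left is Top, but against Top Player B prefers Center over Left.

No pure-strategy Nash equilibrium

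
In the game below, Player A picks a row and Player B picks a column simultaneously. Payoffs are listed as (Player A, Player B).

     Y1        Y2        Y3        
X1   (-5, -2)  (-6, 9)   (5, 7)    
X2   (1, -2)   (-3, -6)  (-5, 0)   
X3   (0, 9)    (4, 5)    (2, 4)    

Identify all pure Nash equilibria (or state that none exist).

A profile is a Nash equilibrium when each player is best-responding to the other.
Player A's best responses — vs Y1: X2 (payoff 1); vs Y2: X3 (payoff 4); vs Y3: X1 (payoff 5).
Player B's best responses — vs X1: Y2 (payoff 9); vs X2: Y3 (payoff 0); vs X3: Y1 (payoff 9).
No cell has both players best-responding. For instance, Player A's best reply to Y3 is X1, but against X1 Player B prefers Y2 over Y3.

None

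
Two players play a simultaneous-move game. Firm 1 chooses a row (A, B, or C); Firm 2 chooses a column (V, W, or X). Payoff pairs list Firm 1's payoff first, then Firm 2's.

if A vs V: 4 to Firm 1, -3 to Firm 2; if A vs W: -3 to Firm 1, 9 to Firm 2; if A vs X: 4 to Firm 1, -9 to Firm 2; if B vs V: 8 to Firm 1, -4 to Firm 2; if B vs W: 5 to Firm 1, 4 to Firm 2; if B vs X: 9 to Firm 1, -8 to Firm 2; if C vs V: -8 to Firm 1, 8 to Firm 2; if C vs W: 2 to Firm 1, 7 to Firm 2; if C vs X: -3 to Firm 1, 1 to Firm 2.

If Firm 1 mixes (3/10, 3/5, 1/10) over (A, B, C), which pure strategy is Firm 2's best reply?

W

Firm 2's best reply maximizes expected payoff against the mix.
V: (3/10)·(-3) + (3/5)·(-4) + (1/10)·8 = -5/2
W: (3/10)·9 + (3/5)·4 + (1/10)·7 = 29/5
X: (3/10)·(-9) + (3/5)·(-8) + (1/10)·1 = -37/5
Highest expected payoff is 29/5, from W.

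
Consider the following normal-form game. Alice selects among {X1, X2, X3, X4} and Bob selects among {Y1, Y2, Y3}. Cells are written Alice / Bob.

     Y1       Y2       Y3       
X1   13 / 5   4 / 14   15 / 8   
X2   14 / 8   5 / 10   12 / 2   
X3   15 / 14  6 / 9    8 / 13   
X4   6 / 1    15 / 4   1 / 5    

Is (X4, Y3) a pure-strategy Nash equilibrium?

Holding Bob at Y3: Alice gets 1 from X4 but could get 15 by switching to X1. Alice has a profitable deviation.

No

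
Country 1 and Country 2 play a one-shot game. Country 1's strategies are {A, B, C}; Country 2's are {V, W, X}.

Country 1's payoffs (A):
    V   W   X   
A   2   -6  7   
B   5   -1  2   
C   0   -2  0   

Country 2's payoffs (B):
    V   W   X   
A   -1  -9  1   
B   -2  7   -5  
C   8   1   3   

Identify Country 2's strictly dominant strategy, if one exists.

Check whether one of Country 2's strategies beats all alternatives regardless of what the opponent does.
V is not dominant: against A, X gives 1 > -1.
W is not dominant: against A, V gives -1 > -9.
X is not dominant: against B, V gives -2 > -5.
No single strategy is best against every opponent action.

No strictly dominant strategy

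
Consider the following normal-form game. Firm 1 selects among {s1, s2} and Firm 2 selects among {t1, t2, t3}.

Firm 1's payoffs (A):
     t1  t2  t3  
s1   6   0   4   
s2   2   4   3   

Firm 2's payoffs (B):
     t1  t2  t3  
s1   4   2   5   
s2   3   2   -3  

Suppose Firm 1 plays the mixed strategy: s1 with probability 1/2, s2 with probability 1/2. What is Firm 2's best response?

Compute Firm 2's expected payoff from each pure strategy against the given mix.
t1: (1/2)·4 + (1/2)·3 = 7/2
t2: (1/2)·2 + (1/2)·2 = 2
t3: (1/2)·5 + (1/2)·(-3) = 1
Highest expected payoff is 7/2, from t1.

t1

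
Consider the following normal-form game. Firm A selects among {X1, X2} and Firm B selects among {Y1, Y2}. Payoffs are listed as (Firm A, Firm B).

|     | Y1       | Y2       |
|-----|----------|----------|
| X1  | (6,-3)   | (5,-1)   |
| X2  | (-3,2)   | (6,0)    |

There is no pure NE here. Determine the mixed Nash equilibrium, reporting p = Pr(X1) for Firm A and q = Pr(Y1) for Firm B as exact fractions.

Each player's mixing probability is pinned down by making the *other* player indifferent.
Firm B indifferent between Y1 and Y2: p·(-3) + (1−p)·2 = p·(-1) + (1−p)·0 ⟹ 2 + (-5)p = 0 + (-1)p ⟹ p = 1/2.
Firm A indifferent between X1 and X2: q·6 + (1−q)·5 = q·(-3) + (1−q)·6 ⟹ 5 + 1q = 6 + (-9)q ⟹ q = 1/10.

p = 1/2, q = 1/10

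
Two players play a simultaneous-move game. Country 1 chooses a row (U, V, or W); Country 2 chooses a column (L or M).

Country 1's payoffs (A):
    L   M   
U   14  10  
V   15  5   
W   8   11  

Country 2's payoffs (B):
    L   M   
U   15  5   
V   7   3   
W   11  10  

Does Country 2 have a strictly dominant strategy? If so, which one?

L

A strategy is strictly dominant if it gives Country 2 a strictly higher payoff than every other strategy, against every choice by the opponent.
L strictly dominates: vs U: 15 > 5; vs V: 7 > 3; vs W: 11 > 10.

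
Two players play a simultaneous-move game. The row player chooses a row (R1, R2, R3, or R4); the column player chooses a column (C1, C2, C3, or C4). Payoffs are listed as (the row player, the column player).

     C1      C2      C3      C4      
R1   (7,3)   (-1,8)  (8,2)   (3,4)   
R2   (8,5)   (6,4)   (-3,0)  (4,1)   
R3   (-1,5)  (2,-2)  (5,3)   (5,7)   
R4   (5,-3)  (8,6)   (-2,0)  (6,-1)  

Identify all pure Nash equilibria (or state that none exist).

A profile is a Nash equilibrium when each player is best-responding to the other.
The row player's best responses — vs C1: R2 (payoff 8); vs C2: R4 (payoff 8); vs C3: R1 (payoff 8); vs C4: R4 (payoff 6).
The column player's best responses — vs R1: C2 (payoff 8); vs R2: C1 (payoff 5); vs R3: C4 (payoff 7); vs R4: C2 (payoff 6).
Mutual best responses occur at (R2, C1) and (R4, C2); at each, neither player gains by switching.

(R2, C1) and (R4, C2)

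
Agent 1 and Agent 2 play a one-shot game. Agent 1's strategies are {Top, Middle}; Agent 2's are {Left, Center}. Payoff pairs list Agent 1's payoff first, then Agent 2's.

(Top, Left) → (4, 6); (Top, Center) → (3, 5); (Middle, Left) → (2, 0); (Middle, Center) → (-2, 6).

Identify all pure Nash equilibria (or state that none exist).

(Top, Left)

A profile is a Nash equilibrium when each player is best-responding to the other.
Agent 1's best responses — vs Left: Top (payoff 4); vs Center: Top (payoff 3).
Agent 2's best responses — vs Top: Left (payoff 6); vs Middle: Center (payoff 6).
The only mutual best response is (Top, Left); neither player gains by switching there.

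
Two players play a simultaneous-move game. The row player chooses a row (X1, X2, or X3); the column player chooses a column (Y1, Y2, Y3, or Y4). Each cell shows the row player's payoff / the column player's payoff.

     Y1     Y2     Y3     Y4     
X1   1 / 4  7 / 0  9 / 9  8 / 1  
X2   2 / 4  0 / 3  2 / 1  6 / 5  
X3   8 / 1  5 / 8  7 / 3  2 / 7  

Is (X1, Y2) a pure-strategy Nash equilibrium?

Holding the column player at Y2: the row player gets 7 from X1, versus 0 from X2, 5 from X3. No profitable deviation for the row player.
Holding the row player at X1: the column player gets 0 from Y2 but could get 9 by switching to Y3. The column player has a profitable deviation.

No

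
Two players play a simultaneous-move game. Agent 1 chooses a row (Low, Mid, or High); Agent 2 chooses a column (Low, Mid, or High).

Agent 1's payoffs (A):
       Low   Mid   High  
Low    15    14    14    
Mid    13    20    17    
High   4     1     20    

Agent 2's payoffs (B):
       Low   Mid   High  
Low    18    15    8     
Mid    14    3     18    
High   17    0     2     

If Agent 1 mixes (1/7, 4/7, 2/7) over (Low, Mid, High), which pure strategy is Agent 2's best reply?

Agent 2's best reply maximizes expected payoff against the mix.
Low: (1/7)·18 + (4/7)·14 + (2/7)·17 = 108/7
Mid: (1/7)·15 + (4/7)·3 + (2/7)·0 = 27/7
High: (1/7)·8 + (4/7)·18 + (2/7)·2 = 12
Highest expected payoff is 108/7, from Low.

Low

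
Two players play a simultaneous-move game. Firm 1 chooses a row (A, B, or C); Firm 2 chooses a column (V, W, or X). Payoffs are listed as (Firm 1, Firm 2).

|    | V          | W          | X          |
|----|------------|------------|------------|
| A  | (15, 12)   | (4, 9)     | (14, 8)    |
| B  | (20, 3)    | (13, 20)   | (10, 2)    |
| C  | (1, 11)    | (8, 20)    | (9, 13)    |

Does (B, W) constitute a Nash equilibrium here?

Yes

Holding Firm 2 at W: Firm 1 gets 13 from B, versus 4 from A, 8 from C. No profitable deviation for Firm 1.
Holding Firm 1 at B: Firm 2 gets 20 from W, versus 3 from V, 2 from X. No profitable deviation for Firm 2 either.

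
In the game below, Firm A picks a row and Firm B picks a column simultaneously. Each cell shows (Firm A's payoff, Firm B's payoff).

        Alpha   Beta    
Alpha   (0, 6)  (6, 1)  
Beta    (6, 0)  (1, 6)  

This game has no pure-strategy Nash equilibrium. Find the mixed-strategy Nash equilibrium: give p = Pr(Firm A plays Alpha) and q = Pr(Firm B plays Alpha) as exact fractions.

In a mixed NE each player is indifferent between their pure strategies, so the opponent's mix sets the indifference.
Firm B indifferent between Alpha and Beta: p·6 + (1−p)·0 = p·1 + (1−p)·6 ⟹ 0 + 6p = 6 + (-5)p ⟹ p = 6/11.
Firm A indifferent between Alpha and Beta: q·0 + (1−q)·6 = q·6 + (1−q)·1 ⟹ 6 + (-6)q = 1 + 5q ⟹ q = 5/11.

p = 6/11, q = 5/11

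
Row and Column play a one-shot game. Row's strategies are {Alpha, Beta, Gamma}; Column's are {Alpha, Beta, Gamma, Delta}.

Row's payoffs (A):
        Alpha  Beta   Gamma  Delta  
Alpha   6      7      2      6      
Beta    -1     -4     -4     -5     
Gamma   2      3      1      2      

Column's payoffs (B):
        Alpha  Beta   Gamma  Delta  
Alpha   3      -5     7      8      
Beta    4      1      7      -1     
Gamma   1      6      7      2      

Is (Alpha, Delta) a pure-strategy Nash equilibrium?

Yes

Holding Column at Delta: Row gets 6 from Alpha, versus -5 from Beta, 2 from Gamma. No profitable deviation for Row.
Holding Row at Alpha: Column gets 8 from Delta, versus 3 from Alpha, -5 from Beta, 7 from Gamma. No profitable deviation for Column either.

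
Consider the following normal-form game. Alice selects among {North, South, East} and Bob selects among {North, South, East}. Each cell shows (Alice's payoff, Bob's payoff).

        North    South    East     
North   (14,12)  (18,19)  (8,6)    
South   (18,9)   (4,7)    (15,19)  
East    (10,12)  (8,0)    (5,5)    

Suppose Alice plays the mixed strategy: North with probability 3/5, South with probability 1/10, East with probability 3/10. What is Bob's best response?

South

Compute Bob's expected payoff from each pure strategy against the given mix.
North: (3/5)·12 + (1/10)·9 + (3/10)·12 = 117/10
South: (3/5)·19 + (1/10)·7 + (3/10)·0 = 121/10
East: (3/5)·6 + (1/10)·19 + (3/10)·5 = 7
Highest expected payoff is 121/10, from South.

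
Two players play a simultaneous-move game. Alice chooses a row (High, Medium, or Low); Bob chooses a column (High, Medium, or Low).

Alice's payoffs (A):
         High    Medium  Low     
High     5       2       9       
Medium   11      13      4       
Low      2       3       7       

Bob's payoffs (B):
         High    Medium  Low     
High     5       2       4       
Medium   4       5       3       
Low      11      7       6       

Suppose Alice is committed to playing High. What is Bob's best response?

With Alice fixed at High, Bob's payoffs are: High → 5, Medium → 2, Low → 4.
The maximum is 5, achieved by High.

High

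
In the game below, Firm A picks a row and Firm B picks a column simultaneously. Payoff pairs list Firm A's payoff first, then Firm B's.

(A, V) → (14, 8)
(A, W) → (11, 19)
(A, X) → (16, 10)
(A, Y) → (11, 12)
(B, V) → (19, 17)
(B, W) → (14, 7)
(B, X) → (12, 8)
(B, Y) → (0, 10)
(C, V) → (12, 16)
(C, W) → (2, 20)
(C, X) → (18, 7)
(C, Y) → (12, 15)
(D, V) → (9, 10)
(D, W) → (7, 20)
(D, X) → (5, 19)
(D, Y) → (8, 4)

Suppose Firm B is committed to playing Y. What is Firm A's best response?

C

With Firm B fixed at Y, Firm A's payoffs are: A → 11, B → 0, C → 12, D → 8.
The maximum is 12, achieved by C.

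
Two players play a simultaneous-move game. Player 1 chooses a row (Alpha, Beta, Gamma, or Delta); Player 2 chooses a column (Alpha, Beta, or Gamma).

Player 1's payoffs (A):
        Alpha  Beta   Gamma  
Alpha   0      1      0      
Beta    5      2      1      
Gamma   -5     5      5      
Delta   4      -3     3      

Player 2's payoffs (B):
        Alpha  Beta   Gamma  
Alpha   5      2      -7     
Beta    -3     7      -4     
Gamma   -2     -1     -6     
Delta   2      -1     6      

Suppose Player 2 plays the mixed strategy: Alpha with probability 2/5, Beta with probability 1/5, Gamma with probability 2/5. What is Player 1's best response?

Beta

Compute Player 1's expected payoff from each pure strategy against the given mix.
Alpha: (2/5)·0 + (1/5)·1 + (2/5)·0 = 1/5
Beta: (2/5)·5 + (1/5)·2 + (2/5)·1 = 14/5
Gamma: (2/5)·(-5) + (1/5)·5 + (2/5)·5 = 1
Delta: (2/5)·4 + (1/5)·(-3) + (2/5)·3 = 11/5
Highest expected payoff is 14/5, from Beta.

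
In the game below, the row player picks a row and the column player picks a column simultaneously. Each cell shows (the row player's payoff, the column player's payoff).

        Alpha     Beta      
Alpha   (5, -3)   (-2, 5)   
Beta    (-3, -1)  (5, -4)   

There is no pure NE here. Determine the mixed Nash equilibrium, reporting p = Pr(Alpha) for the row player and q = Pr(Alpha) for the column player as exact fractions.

Each player's mixing probability is pinned down by making the *other* player indifferent.
The column player indifferent between Alpha and Beta: p·(-3) + (1−p)·(-1) = p·5 + (1−p)·(-4) ⟹ (-1) + (-2)p = (-4) + 9p ⟹ p = 3/11.
The row player indifferent between Alpha and Beta: q·5 + (1−q)·(-2) = q·(-3) + (1−q)·5 ⟹ (-2) + 7q = 5 + (-8)q ⟹ q = 7/15.

p = 3/11, q = 7/15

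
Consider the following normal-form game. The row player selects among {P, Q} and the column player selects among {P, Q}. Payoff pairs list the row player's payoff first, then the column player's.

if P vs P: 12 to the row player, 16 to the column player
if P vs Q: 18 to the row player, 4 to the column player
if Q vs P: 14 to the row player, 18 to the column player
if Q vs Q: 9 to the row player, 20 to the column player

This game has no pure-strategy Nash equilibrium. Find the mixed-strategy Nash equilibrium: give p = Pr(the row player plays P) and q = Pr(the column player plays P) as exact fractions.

Each player's mixing probability is pinned down by making the *other* player indifferent.
The column player indifferent between P and Q: p·16 + (1−p)·18 = p·4 + (1−p)·20 ⟹ 18 + (-2)p = 20 + (-16)p ⟹ p = 1/7.
The row player indifferent between P and Q: q·12 + (1−q)·18 = q·14 + (1−q)·9 ⟹ 18 + (-6)q = 9 + 5q ⟹ q = 9/11.

p = 1/7, q = 9/11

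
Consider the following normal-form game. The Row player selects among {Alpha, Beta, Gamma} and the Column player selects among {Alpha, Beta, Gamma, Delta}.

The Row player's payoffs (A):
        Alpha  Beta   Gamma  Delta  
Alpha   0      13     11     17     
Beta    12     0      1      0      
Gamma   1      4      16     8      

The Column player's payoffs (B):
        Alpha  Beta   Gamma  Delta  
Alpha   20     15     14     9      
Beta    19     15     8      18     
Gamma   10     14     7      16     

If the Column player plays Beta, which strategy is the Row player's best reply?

Alpha

With the Column player fixed at Beta, the Row player's payoffs are: Alpha → 13, Beta → 0, Gamma → 4.
The maximum is 13, achieved by Alpha.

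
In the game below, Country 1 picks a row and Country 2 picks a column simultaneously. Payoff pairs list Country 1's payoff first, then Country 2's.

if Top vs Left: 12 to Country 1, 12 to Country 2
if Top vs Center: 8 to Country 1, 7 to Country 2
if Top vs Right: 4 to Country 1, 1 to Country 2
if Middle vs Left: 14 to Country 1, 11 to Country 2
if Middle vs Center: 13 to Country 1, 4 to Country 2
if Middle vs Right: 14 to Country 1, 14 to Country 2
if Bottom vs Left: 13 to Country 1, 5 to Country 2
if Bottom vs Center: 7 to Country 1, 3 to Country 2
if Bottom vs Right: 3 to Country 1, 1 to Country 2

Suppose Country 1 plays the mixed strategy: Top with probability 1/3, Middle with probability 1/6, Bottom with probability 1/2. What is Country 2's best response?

Left

Compute Country 2's expected payoff from each pure strategy against the given mix.
Left: (1/3)·12 + (1/6)·11 + (1/2)·5 = 25/3
Center: (1/3)·7 + (1/6)·4 + (1/2)·3 = 9/2
Right: (1/3)·1 + (1/6)·14 + (1/2)·1 = 19/6
Highest expected payoff is 25/3, from Left.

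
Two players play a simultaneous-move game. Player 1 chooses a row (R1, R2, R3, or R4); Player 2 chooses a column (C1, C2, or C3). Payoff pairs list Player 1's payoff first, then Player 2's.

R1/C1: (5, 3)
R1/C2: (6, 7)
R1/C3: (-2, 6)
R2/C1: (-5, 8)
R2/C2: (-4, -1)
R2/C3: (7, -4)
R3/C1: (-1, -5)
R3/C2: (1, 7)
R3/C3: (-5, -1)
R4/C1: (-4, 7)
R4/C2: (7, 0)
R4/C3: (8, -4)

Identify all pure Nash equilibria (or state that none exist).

There is no pure-strategy Nash equilibrium

Find each player's best response to every opponent strategy; NE are the intersections.
Player 1's best responses — vs C1: R1 (payoff 5); vs C2: R4 (payoff 7); vs C3: R4 (payoff 8).
Player 2's best responses — vs R1: C2 (payoff 7); vs R2: C1 (payoff 8); vs R3: C2 (payoff 7); vs R4: C1 (payoff 7).
No cell has both players best-responding. For instance, Player 1's best reply to C2 is R4, but against R4 Player 2 prefers C1 over C2.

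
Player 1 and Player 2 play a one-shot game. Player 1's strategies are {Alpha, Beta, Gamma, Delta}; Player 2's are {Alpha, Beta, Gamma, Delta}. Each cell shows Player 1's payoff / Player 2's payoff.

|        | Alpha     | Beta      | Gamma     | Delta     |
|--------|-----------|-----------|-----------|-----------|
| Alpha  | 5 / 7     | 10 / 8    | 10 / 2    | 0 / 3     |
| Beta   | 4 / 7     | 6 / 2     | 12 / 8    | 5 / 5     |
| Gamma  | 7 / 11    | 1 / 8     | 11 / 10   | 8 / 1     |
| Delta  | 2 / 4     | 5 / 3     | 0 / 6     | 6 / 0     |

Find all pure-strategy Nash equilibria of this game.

(Alpha, Beta), (Beta, Gamma), and (Gamma, Alpha)

A profile is a Nash equilibrium when each player is best-responding to the other.
Player 1's best responses — vs Alpha: Gamma (payoff 7); vs Beta: Alpha (payoff 10); vs Gamma: Beta (payoff 12); vs Delta: Gamma (payoff 8).
Player 2's best responses — vs Alpha: Beta (payoff 8); vs Beta: Gamma (payoff 8); vs Gamma: Alpha (payoff 11); vs Delta: Gamma (payoff 6).
Mutual best responses occur at (Alpha, Beta), (Beta, Gamma), and (Gamma, Alpha); at each, neither player gains by switching.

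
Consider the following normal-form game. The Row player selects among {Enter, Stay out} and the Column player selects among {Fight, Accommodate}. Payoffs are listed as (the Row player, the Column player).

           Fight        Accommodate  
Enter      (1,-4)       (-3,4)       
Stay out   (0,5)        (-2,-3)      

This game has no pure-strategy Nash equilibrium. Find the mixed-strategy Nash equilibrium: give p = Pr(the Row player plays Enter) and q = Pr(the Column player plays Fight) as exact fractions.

Each player's mixing probability is pinned down by making the *other* player indifferent.
The Column player indifferent between Fight and Accommodate: p·(-4) + (1−p)·5 = p·4 + (1−p)·(-3) ⟹ 5 + (-9)p = (-3) + 7p ⟹ p = 1/2.
The Row player indifferent between Enter and Stay out: q·1 + (1−q)·(-3) = q·0 + (1−q)·(-2) ⟹ (-3) + 4q = (-2) + 2q ⟹ q = 1/2.

p = 1/2, q = 1/2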